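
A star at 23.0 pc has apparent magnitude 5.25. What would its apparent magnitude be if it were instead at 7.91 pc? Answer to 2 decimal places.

m ≈ 2.93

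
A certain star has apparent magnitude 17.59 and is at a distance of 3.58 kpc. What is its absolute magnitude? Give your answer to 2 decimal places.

M ≈ 4.82

d = 3.58 kpc = 3580 pc
5 log₁₀(d/10 pc) = 5 log₁₀(3580) − 5 = 12.769
M = m − 5 log₁₀(d/10) = 17.59 − 12.769 = 4.821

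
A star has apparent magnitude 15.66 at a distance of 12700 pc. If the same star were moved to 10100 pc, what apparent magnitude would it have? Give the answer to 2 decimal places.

m ≈ 15.16

Flux ∝ 1/d², so Δm = 5 log₁₀(d₂/d₁) = 5 log₁₀(10100/12700) = -0.497
m₂ = m₁ + Δm = 15.66 + (-0.497) = 15.163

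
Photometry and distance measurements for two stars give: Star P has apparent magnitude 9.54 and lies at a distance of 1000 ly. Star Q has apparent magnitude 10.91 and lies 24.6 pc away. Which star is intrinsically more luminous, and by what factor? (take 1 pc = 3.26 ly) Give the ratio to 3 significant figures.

Star P: d = 1000 ly / 3.26 = 306.7 pc
Star P: M = m − 5 log₁₀ d + 5 = 9.54 − 5·2.4868 + 5 = 2.106
Star Q: M = m − 5 log₁₀ d + 5 = 10.91 − 5·1.3909 + 5 = 8.955
ΔM = M_P − M_Q = 2.106 − (8.955) = -6.849; smaller M is more luminous → Star P.
L ratio = 10^(0.4 |ΔM|) = 10^2.740 = 549.2

Star P is more luminous, by a factor of 549.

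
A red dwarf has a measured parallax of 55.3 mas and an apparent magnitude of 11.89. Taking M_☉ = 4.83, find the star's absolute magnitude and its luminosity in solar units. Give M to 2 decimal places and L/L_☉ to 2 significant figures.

M ≈ 10.60; L/L_☉ ≈ 4.9×10^-3

d = 1/p = 1000/55.3 mas = 18.08 pc
M = m − 5 log₁₀ d + 5 = 11.89 − 5·1.2573 + 5 = 10.604
M − M_☉ = 10.604 − 4.83 = 5.774
L/L_☉ = 10^(−0.4 × 5.774) = 4.904×10^-3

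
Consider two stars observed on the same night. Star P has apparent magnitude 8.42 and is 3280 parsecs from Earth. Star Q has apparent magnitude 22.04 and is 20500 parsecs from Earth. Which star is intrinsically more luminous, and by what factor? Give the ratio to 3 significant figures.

Star P is more luminous, by a factor of 7180.

Star P: M = m − 5 log₁₀ d + 5 = 8.42 − 5·3.5159 + 5 = -4.159
Star Q: M = m − 5 log₁₀ d + 5 = 22.04 − 5·4.3118 + 5 = 5.481
ΔM = M_P − M_Q = -4.159 − (5.481) = -9.641; smaller M is more luminous → Star P.
L ratio = 10^(0.4 |ΔM|) = 10^3.856 = 7182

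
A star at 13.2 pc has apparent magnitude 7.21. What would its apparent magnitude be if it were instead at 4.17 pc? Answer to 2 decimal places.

m ≈ 4.71

Flux ∝ 1/d², so Δm = 5 log₁₀(d₂/d₁) = 5 log₁₀(4.17/13.2) = -2.502
m₂ = m₁ + Δm = 7.21 + (-2.502) = 4.708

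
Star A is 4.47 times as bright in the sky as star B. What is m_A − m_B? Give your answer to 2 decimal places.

m_A − m_B ≈ -1.63

Pogson: Δm = −2.5 log₁₀(ratio) = −2.5 log₁₀(4.47) = −2.5 × 0.6503 = -1.626
Star A is brighter, so it has the smaller magnitude: the difference is negative.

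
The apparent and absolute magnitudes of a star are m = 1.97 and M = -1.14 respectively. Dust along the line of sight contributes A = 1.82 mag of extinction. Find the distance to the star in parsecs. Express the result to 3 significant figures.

m − M = 5 log₁₀(d/10 pc) + A  ⇒  1.97 − (-1.14) − 1.82 = 5 log₁₀(d/10)
1.290 = 5 log₁₀(d/10)
log₁₀ d = (m − M − A)/5 + 1 = 1.2580
d = 10^1.2580 = 18.11 pc

d ≈ 18.1 pc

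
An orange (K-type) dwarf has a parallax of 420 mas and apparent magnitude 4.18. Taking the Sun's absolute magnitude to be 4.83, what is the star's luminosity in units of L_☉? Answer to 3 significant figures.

d = 1/p = 1000/420 mas = 2.381 pc
M = m − 5 log₁₀ d + 5 = 4.18 − 5·0.3768 + 5 = 7.296
M − M_☉ = 7.296 − 4.83 = 2.466
L/L_☉ = 10^(−0.4 × 2.466) = 0.1032

L/L_☉ ≈ 0.103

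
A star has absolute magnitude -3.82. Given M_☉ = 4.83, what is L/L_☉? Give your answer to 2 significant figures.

M − M_☉ = -3.82 − 4.83 = -8.650
L/L_☉ = 10^(−0.4 (M − M_☉)) = 10^3.460 = 2884

L/L_☉ ≈ 2900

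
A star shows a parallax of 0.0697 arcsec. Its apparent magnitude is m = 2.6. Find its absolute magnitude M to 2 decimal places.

M ≈ 1.82

d = 1/p = 1/0.0697″ = 14.35 pc
5 log₁₀(d/10 pc) = 5 log₁₀(14.35) − 5 = 0.784
M = m − 5 log₁₀(d/10) = 2.6 − 0.784 = 1.816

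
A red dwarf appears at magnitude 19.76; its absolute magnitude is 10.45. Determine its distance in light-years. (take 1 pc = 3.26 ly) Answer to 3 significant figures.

d ≈ 2370 ly

Distance modulus: m − M = 19.76 − (10.45) = 9.310
m − M = 5 log₁₀ d − 5
log₁₀ d = (m − M)/5 + 1 = 2.8620
d = 10^2.8620 = 727.8 pc
= 2373 ly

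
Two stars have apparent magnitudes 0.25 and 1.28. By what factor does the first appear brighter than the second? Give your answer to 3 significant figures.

Δm = 0.25 − (1.28) = -1.03
Flux ratio = 10^(−0.4 Δm) = 10^(−0.4 × -1.03) = 10^0.412 = 2.582

2.58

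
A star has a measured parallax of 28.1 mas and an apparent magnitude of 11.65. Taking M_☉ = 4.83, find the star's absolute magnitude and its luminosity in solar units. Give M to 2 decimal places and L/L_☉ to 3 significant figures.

M ≈ 8.89; L/L_☉ ≈ 0.0237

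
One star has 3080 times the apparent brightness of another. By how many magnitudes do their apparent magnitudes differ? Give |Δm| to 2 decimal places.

Pogson: Δm = −2.5 log₁₀(ratio) = −2.5 log₁₀(3080) = −2.5 × 3.4886 = -8.721

|Δm| ≈ 8.72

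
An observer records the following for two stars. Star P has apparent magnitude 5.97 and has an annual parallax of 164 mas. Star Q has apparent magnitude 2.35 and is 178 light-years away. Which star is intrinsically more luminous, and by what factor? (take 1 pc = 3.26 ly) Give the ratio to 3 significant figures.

Star Q is more luminous, by a factor of 2250.

Star P: p = 164 mas = 0.164″ → d = 1/p = 6.098 pc
Star P: M = m − 5 log₁₀ d + 5 = 5.97 − 5·0.7852 + 5 = 7.044
Star Q: d = 178 ly / 3.26 = 54.60 pc
Star Q: M = m − 5 log₁₀ d + 5 = 2.35 − 5·1.7372 + 5 = -1.336
ΔM = M_P − M_Q = 7.044 − (-1.336) = 8.380; smaller M is more luminous → Star Q.
L ratio = 10^(0.4 |ΔM|) = 10^3.352 = 2250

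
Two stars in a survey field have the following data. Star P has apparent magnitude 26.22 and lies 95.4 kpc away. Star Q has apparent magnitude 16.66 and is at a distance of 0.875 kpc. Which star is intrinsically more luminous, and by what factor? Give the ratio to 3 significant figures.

Star P: d = 95.4 kpc = 95400 pc
Star P: M = m − 5 log₁₀ d + 5 = 26.22 − 5·4.9795 + 5 = 6.322
Star Q: d = 0.875 kpc = 875.0 pc
Star Q: M = m − 5 log₁₀ d + 5 = 16.66 − 5·2.9420 + 5 = 6.950
ΔM = M_P − M_Q = 6.322 − (6.950) = -0.628; smaller M is more luminous → Star P.
L ratio = 10^(0.4 |ΔM|) = 10^0.251 = 1.783

Star P is more luminous, by a factor of 1.78.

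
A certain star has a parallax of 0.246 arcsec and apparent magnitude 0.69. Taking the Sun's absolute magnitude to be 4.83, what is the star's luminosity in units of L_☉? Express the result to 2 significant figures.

d = 1/p = 1/0.246″ = 4.065 pc
M = m − 5 log₁₀ d + 5 = 0.69 − 5·0.6091 + 5 = 2.645
M − M_☉ = 2.645 − 4.83 = -2.185
L/L_☉ = 10^(−0.4 × -2.185) = 7.484

L/L_☉ ≈ 7.5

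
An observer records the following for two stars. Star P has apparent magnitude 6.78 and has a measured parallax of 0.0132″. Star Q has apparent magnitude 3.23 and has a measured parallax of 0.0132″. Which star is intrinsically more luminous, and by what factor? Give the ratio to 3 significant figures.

Star Q is more luminous, by a factor of 26.3.

Star P: d = 1/p = 1/0.0132″ = 75.76 pc
Star P: M = m − 5 log₁₀ d + 5 = 6.78 − 5·1.8794 + 5 = 2.383
Star Q: d = 1/p = 1/0.0132″ = 75.76 pc
Star Q: M = m − 5 log₁₀ d + 5 = 3.23 − 5·1.8794 + 5 = -1.167
ΔM = M_P − M_Q = 2.383 − (-1.167) = 3.550; smaller M is more luminous → Star Q.
L ratio = 10^(0.4 |ΔM|) = 10^1.420 = 26.30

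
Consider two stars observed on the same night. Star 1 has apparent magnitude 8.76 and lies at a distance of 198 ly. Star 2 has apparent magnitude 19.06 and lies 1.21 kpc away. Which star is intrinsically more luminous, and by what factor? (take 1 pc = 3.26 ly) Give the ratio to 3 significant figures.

Star 1 is more luminous, by a factor of 33.2.

Star 1: d = 198 ly / 3.26 = 60.74 pc
Star 1: M = m − 5 log₁₀ d + 5 = 8.76 − 5·1.7834 + 5 = 4.843
Star 2: d = 1.21 kpc = 1210 pc
Star 2: M = m − 5 log₁₀ d + 5 = 19.06 − 5·3.0828 + 5 = 8.646
ΔM = M_1 − M_2 = 4.843 − (8.646) = -3.803; smaller M is more luminous → Star 1.
L ratio = 10^(0.4 |ΔM|) = 10^1.521 = 33.21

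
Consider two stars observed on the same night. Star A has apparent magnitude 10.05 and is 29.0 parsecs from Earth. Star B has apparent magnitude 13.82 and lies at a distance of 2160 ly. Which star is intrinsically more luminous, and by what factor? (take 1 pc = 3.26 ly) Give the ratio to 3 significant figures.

Star B is more luminous, by a factor of 16.2.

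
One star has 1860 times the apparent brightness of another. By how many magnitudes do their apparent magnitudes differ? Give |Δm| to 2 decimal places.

Pogson: Δm = −2.5 log₁₀(ratio) = −2.5 log₁₀(1860) = −2.5 × 3.2695 = -8.174

|Δm| ≈ 8.17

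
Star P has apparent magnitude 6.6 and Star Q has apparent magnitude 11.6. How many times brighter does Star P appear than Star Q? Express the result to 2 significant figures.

Magnitude difference = -5.0
Flux ratio = 10^(−0.4 Δm) = 10^(−0.4 × -5.0) = 10^2.000 = 100.0

100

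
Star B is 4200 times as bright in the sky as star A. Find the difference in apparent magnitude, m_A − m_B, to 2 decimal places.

m_A − m_B ≈ 9.06

Pogson: Δm = −2.5 log₁₀(ratio) = −2.5 log₁₀(4200) = −2.5 × 3.6232 = -9.058
Star B is brighter so has the smaller magnitude: m_A − m_B is positive.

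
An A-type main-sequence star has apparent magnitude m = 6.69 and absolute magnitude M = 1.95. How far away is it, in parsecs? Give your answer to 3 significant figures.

d ≈ 88.7 pc

μ = m − M = 4.740
m − M = 5 log₁₀ d − 5
log₁₀ d = (m − M)/5 + 1 = 1.9480
d = 10^1.9480 = 88.72 pc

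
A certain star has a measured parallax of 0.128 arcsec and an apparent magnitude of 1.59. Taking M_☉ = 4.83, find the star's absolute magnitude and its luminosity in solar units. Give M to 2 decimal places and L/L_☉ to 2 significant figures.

d = 1/p = 1/0.128″ = 7.812 pc
M = m − 5 log₁₀ d + 5 = 1.59 − 5·0.8928 + 5 = 2.126
M − M_☉ = 2.126 − 4.83 = -2.704
L/L_☉ = 10^(−0.4 × -2.704) = 12.07

M ≈ 2.13; L/L_☉ ≈ 12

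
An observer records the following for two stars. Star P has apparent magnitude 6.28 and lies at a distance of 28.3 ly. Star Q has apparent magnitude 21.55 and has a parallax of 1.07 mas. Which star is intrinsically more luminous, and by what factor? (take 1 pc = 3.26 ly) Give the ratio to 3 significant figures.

Star P is more luminous, by a factor of 111.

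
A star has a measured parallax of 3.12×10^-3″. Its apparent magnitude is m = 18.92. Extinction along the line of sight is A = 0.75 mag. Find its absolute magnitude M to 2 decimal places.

M ≈ 10.64

d = 1/p = 1/3.12×10^-3″ = 320.5 pc
5 log₁₀(d/10 pc) = 5 log₁₀(320.5) − 5 = 7.529
M = m − 5 log₁₀(d/10) − A = 18.92 − 7.529 − 0.75 = 10.641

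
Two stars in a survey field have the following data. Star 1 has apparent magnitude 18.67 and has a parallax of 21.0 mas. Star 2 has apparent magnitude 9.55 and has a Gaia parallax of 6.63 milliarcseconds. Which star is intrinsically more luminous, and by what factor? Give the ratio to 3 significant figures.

Star 2 is more luminous, by a factor of 44600.

Star 1: p = 21.0 mas = 0.0210″ → d = 1/p = 47.62 pc
Star 1: M = m − 5 log₁₀ d + 5 = 18.67 − 5·1.6778 + 5 = 15.281
Star 2: p = 6.63 mas = 6.63×10^-3″ → d = 1/p = 150.8 pc
Star 2: M = m − 5 log₁₀ d + 5 = 9.55 − 5·2.1785 + 5 = 3.658
ΔM = M_1 − M_2 = 15.281 − (3.658) = 11.624; smaller M is more luminous → Star 2.
L ratio = 10^(0.4 |ΔM|) = 10^4.649 = 44610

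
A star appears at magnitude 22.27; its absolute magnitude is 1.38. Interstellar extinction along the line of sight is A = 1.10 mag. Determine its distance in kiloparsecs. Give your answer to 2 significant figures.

d ≈ 91 kpc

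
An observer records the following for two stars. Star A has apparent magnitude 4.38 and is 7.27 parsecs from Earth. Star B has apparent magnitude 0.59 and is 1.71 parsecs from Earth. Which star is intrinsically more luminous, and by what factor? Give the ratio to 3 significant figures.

Star B is more luminous, by a factor of 1.82.

Star A: M = m − 5 log₁₀ d + 5 = 4.38 − 5·0.8615 + 5 = 5.072
Star B: M = m − 5 log₁₀ d + 5 = 0.59 − 5·0.2330 + 5 = 4.425
ΔM = M_A − M_B = 5.072 − (4.425) = 0.647; smaller M is more luminous → Star B.
L ratio = 10^(0.4 |ΔM|) = 10^0.259 = 1.815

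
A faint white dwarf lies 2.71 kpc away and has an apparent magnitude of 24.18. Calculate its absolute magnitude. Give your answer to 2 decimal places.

d = 2.71 kpc = 2710 pc
5 log₁₀(d/10 pc) = 5 log₁₀(2710) − 5 = 12.165
M = m − 5 log₁₀(d/10) = 24.18 − 12.165 = 12.015

M ≈ 12.02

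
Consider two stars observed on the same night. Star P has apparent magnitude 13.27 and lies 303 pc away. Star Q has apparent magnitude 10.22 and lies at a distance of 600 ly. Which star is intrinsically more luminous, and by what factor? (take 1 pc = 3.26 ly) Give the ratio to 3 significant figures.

Star Q is more luminous, by a factor of 6.12.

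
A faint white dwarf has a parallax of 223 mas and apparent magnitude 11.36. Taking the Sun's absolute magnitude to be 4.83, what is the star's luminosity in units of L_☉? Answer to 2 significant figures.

d = 1/p = 1000/223 mas = 4.484 pc
M = m − 5 log₁₀ d + 5 = 11.36 − 5·0.6517 + 5 = 13.102
M − M_☉ = 13.102 − 4.83 = 8.272
L/L_☉ = 10^(−0.4 × 8.272) = 4.913×10^-4

L/L_☉ ≈ 4.9×10^-4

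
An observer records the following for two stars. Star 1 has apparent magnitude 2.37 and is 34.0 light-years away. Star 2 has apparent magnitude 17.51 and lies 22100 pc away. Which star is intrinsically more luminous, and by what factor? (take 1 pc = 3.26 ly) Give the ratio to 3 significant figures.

Star 2 is more luminous, by a factor of 3.95.

Star 1: d = 34.0 ly / 3.26 = 10.43 pc
Star 1: M = m − 5 log₁₀ d + 5 = 2.37 − 5·1.0183 + 5 = 2.279
Star 2: M = m − 5 log₁₀ d + 5 = 17.51 − 5·4.3444 + 5 = 0.788
ΔM = M_1 − M_2 = 2.279 − (0.788) = 1.491; smaller M is more luminous → Star 2.
L ratio = 10^(0.4 |ΔM|) = 10^0.596 = 3.947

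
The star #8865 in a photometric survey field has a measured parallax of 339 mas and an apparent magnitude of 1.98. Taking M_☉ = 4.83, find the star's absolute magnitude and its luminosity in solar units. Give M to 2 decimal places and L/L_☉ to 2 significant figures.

d = 1/p = 1000/339 mas = 2.950 pc
M = m − 5 log₁₀ d + 5 = 1.98 − 5·0.4698 + 5 = 4.631
M − M_☉ = 4.631 − 4.83 = -0.199
L/L_☉ = 10^(−0.4 × -0.199) = 1.201

M ≈ 4.63; L/L_☉ ≈ 1.2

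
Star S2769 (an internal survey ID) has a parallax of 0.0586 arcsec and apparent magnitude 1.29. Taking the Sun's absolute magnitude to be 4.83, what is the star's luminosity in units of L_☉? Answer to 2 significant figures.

L/L_☉ ≈ 76

d = 1/p = 1/0.0586″ = 17.06 pc
M = m − 5 log₁₀ d + 5 = 1.29 − 5·1.2321 + 5 = 0.129
M − M_☉ = 0.129 − 4.83 = -4.701
L/L_☉ = 10^(−0.4 × -4.701) = 75.89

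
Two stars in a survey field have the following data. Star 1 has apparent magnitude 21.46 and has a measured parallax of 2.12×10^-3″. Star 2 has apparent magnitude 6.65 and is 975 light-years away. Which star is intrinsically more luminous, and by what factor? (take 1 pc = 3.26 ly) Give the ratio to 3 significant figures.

Star 1: d = 1/p = 1/2.12×10^-3″ = 471.7 pc
Star 1: M = m − 5 log₁₀ d + 5 = 21.46 − 5·2.6737 + 5 = 13.092
Star 2: d = 975 ly / 3.26 = 299.1 pc
Star 2: M = m − 5 log₁₀ d + 5 = 6.65 − 5·2.4758 + 5 = -0.729
ΔM = M_1 − M_2 = 13.092 − (-0.729) = 13.821; smaller M is more luminous → Star 2.
L ratio = 10^(0.4 |ΔM|) = 10^5.528 = 337500

Star 2 is more luminous, by a factor of 337000.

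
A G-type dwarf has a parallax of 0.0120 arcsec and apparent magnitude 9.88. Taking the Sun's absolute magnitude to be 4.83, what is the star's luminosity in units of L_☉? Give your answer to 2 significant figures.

L/L_☉ ≈ 0.66

d = 1/p = 1/0.0120″ = 83.33 pc
M = m − 5 log₁₀ d + 5 = 9.88 − 5·1.9208 + 5 = 5.276
M − M_☉ = 5.276 − 4.83 = 0.446
L/L_☉ = 10^(−0.4 × 0.446) = 0.6632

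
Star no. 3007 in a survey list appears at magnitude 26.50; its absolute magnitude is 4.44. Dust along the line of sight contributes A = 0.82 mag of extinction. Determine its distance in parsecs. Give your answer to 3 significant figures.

d ≈ 177000 pc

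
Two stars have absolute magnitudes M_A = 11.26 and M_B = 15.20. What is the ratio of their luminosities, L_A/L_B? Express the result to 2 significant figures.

ΔM = M_A − M_B = -3.94
L_A/L_B = 10^(−0.4 ΔM) = 10^1.576 = 37.67

L_A/L_B ≈ 38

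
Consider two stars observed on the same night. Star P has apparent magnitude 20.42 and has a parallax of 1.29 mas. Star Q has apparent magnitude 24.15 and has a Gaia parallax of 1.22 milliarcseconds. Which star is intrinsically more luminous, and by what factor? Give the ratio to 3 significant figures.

Star P: p = 1.29 mas = 1.29×10^-3″ → d = 1/p = 775.2 pc
Star P: M = m − 5 log₁₀ d + 5 = 20.42 − 5·2.8894 + 5 = 10.973
Star Q: p = 1.22 mas = 1.22×10^-3″ → d = 1/p = 819.7 pc
Star Q: M = m − 5 log₁₀ d + 5 = 24.15 − 5·2.9136 + 5 = 14.582
ΔM = M_P − M_Q = 10.973 − (14.582) = -3.609; smaller M is more luminous → Star P.
L ratio = 10^(0.4 |ΔM|) = 10^1.444 = 27.77

Star P is more luminous, by a factor of 27.8.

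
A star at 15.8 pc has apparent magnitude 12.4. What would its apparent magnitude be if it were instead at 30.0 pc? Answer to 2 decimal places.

m ≈ 13.79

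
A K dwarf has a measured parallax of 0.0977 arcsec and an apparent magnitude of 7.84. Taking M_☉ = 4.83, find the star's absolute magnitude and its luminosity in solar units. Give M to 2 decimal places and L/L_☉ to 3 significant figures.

M ≈ 7.79; L/L_☉ ≈ 0.0655

d = 1/p = 1/0.0977″ = 10.24 pc
M = m − 5 log₁₀ d + 5 = 7.84 − 5·1.0101 + 5 = 7.789
M − M_☉ = 7.789 − 4.83 = 2.959
L/L_☉ = 10^(−0.4 × 2.959) = 0.06550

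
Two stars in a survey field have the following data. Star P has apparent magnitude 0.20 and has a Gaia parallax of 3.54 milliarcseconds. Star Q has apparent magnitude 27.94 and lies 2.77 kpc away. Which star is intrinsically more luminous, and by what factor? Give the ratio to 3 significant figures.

Star P: p = 3.54 mas = 3.54×10^-3″ → d = 1/p = 282.5 pc
Star P: M = m − 5 log₁₀ d + 5 = 0.20 − 5·2.4510 + 5 = -7.055
Star Q: d = 2.77 kpc = 2770 pc
Star Q: M = m − 5 log₁₀ d + 5 = 27.94 − 5·3.4425 + 5 = 15.728
ΔM = M_P − M_Q = -7.055 − (15.728) = -22.783; smaller M is more luminous → Star P.
L ratio = 10^(0.4 |ΔM|) = 10^9.113 = 1.297×10^9

Star P is more luminous, by a factor of 1.30×10^9.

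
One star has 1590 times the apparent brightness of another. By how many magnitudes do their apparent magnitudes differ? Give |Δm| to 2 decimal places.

Pogson: Δm = −2.5 log₁₀(ratio) = −2.5 log₁₀(1590) = −2.5 × 3.2014 = -8.003

|Δm| ≈ 8.00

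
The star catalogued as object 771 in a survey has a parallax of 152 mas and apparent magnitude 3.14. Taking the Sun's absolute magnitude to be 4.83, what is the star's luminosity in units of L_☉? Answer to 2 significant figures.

L/L_☉ ≈ 2.1

d = 1/p = 1000/152 mas = 6.579 pc
M = m − 5 log₁₀ d + 5 = 3.14 − 5·0.8182 + 5 = 4.049
M − M_☉ = 4.049 − 4.83 = -0.781
L/L_☉ = 10^(−0.4 × -0.781) = 2.053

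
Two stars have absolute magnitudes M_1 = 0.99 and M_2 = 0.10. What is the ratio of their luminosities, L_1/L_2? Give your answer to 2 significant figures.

L_1/L_2 ≈ 0.44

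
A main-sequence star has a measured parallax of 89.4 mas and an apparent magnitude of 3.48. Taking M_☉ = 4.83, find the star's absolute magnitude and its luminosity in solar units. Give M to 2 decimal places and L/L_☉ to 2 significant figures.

d = 1/p = 1000/89.4 mas = 11.19 pc
M = m − 5 log₁₀ d + 5 = 3.48 − 5·1.0487 + 5 = 3.237
M − M_☉ = 3.237 − 4.83 = -1.593
L/L_☉ = 10^(−0.4 × -1.593) = 4.338

M ≈ 3.24; L/L_☉ ≈ 4.3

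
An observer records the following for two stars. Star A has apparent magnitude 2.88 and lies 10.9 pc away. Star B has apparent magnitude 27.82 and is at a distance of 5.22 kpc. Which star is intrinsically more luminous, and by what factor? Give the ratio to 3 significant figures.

Star A: M = m − 5 log₁₀ d + 5 = 2.88 − 5·1.0374 + 5 = 2.693
Star B: d = 5.22 kpc = 5220 pc
Star B: M = m − 5 log₁₀ d + 5 = 27.82 − 5·3.7177 + 5 = 14.232
ΔM = M_A − M_B = 2.693 − (14.232) = -11.539; smaller M is more luminous → Star A.
L ratio = 10^(0.4 |ΔM|) = 10^4.616 = 41260

Star A is more luminous, by a factor of 41300.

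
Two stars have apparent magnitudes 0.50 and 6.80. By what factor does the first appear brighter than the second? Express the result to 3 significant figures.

331

Δm = 0.50 − (6.80) = -6.30
Flux ratio = 10^(−0.4 Δm) = 10^(−0.4 × -6.30) = 10^2.520 = 331.1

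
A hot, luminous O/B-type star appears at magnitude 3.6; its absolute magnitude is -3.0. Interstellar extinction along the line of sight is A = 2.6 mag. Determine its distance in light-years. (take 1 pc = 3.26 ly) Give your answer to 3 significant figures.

m − M = 5 log₁₀(d/10 pc) + A  ⇒  3.6 − (-3.0) − 2.6 = 5 log₁₀(d/10)
4.000 = 5 log₁₀(d/10)
log₁₀ d = (m − M − A)/5 + 1 = 1.8000
d = 10^1.8000 = 63.10 pc
= 205.7 ly

d ≈ 206 ly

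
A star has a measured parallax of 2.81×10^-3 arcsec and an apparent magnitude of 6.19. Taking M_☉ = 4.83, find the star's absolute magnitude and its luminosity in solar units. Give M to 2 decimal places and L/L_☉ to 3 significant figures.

d = 1/p = 1/2.81×10^-3″ = 355.9 pc
M = m − 5 log₁₀ d + 5 = 6.19 − 5·2.5513 + 5 = -1.566
M − M_☉ = -1.566 − 4.83 = -6.396
L/L_☉ = 10^(−0.4 × -6.396) = 361.9

M ≈ -1.57; L/L_☉ ≈ 362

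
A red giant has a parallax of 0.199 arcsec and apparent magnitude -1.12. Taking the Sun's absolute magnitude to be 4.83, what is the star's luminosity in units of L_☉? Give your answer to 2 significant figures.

L/L_☉ ≈ 61

d = 1/p = 1/0.199″ = 5.025 pc
M = m − 5 log₁₀ d + 5 = -1.12 − 5·0.7011 + 5 = 0.374
M − M_☉ = 0.374 − 4.83 = -4.456
L/L_☉ = 10^(−0.4 × -4.456) = 60.58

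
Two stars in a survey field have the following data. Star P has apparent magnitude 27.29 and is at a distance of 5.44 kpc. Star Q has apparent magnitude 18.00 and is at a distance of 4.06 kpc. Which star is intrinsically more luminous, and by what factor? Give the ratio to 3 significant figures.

Star Q is more luminous, by a factor of 2900.

Star P: d = 5.44 kpc = 5440 pc
Star P: M = m − 5 log₁₀ d + 5 = 27.29 − 5·3.7356 + 5 = 13.612
Star Q: d = 4.06 kpc = 4060 pc
Star Q: M = m − 5 log₁₀ d + 5 = 18.00 − 5·3.6085 + 5 = 4.957
ΔM = M_P − M_Q = 13.612 − (4.957) = 8.655; smaller M is more luminous → Star Q.
L ratio = 10^(0.4 |ΔM|) = 10^3.462 = 2896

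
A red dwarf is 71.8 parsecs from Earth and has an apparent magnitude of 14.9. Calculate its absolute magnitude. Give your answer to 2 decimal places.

M ≈ 10.62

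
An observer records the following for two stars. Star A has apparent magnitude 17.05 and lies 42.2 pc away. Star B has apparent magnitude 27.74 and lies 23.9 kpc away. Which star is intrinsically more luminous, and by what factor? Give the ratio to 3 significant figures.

Star B is more luminous, by a factor of 17.0.

Star A: M = m − 5 log₁₀ d + 5 = 17.05 − 5·1.6253 + 5 = 13.923
Star B: d = 23.9 kpc = 23900 pc
Star B: M = m − 5 log₁₀ d + 5 = 27.74 − 5·4.3784 + 5 = 10.848
ΔM = M_A − M_B = 13.923 − (10.848) = 3.075; smaller M is more luminous → Star B.
L ratio = 10^(0.4 |ΔM|) = 10^1.230 = 16.99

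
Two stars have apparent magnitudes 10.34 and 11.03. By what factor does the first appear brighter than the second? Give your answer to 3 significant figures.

1.89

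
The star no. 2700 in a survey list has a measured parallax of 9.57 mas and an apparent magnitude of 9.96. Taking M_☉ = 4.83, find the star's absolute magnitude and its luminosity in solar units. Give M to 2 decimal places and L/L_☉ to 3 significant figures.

M ≈ 4.86; L/L_☉ ≈ 0.969

d = 1/p = 1000/9.57 mas = 104.5 pc
M = m − 5 log₁₀ d + 5 = 9.96 − 5·2.0191 + 5 = 4.865
M − M_☉ = 4.865 − 4.83 = 0.035
L/L_☉ = 10^(−0.4 × 0.035) = 0.9687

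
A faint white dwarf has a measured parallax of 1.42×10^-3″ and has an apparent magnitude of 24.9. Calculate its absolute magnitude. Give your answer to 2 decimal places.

d = 1/p = 1/1.42×10^-3″ = 704.2 pc
5 log₁₀(d/10 pc) = 5 log₁₀(704.2) − 5 = 9.239
M = m − 5 log₁₀(d/10) = 24.9 − 9.239 = 15.661

M ≈ 15.66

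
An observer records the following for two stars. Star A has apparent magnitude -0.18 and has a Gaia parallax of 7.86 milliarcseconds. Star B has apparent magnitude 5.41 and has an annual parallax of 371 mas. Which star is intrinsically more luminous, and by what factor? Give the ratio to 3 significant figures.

Star A: p = 7.86 mas = 7.86×10^-3″ → d = 1/p = 127.2 pc
Star A: M = m − 5 log₁₀ d + 5 = -0.18 − 5·2.1046 + 5 = -5.703
Star B: p = 371 mas = 0.371″ → d = 1/p = 2.695 pc
Star B: M = m − 5 log₁₀ d + 5 = 5.41 − 5·0.4306 + 5 = 8.257
ΔM = M_A − M_B = -5.703 − (8.257) = -13.960; smaller M is more luminous → Star A.
L ratio = 10^(0.4 |ΔM|) = 10^5.584 = 383600

Star A is more luminous, by a factor of 384000.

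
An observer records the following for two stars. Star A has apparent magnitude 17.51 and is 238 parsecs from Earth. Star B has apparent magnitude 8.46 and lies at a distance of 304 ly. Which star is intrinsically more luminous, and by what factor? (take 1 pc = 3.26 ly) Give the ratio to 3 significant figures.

Star A: M = m − 5 log₁₀ d + 5 = 17.51 − 5·2.3766 + 5 = 10.627
Star B: d = 304 ly / 3.26 = 93.25 pc
Star B: M = m − 5 log₁₀ d + 5 = 8.46 − 5·1.9697 + 5 = 3.612
ΔM = M_A − M_B = 10.627 − (3.612) = 7.015; smaller M is more luminous → Star B.
L ratio = 10^(0.4 |ΔM|) = 10^2.806 = 640.0

Star B is more luminous, by a factor of 640.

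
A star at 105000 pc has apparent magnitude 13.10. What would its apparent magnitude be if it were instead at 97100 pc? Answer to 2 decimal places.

Flux ∝ 1/d², so Δm = 5 log₁₀(d₂/d₁) = 5 log₁₀(97100/105000) = -0.170
m₂ = m₁ + Δm = 13.10 + (-0.170) = 12.930

m ≈ 12.93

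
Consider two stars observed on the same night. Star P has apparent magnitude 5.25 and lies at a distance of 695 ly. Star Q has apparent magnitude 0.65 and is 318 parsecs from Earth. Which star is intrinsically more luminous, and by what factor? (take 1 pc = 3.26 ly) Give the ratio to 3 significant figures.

Star Q is more luminous, by a factor of 154.

Star P: d = 695 ly / 3.26 = 213.2 pc
Star P: M = m − 5 log₁₀ d + 5 = 5.25 − 5·2.3288 + 5 = -1.394
Star Q: M = m − 5 log₁₀ d + 5 = 0.65 − 5·2.5024 + 5 = -6.862
ΔM = M_P − M_Q = -1.394 − (-6.862) = 5.468; smaller M is more luminous → Star Q.
L ratio = 10^(0.4 |ΔM|) = 10^2.187 = 153.9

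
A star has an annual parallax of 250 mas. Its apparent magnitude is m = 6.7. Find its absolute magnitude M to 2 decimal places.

M ≈ 8.69

p = 250 mas = 0.250″ → d = 1/p = 4.000 pc
5 log₁₀(d/10 pc) = 5 log₁₀(4.000) − 5 = -1.990
M = m − 5 log₁₀(d/10) = 6.7 + 1.990 = 8.690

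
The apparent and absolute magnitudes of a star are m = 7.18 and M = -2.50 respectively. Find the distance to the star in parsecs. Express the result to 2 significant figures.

μ = m − M = 9.680
m − M = 5 log₁₀ d − 5
log₁₀ d = (m − M)/5 + 1 = 2.9360
d = 10^2.9360 = 863.0 pc

d ≈ 860 pc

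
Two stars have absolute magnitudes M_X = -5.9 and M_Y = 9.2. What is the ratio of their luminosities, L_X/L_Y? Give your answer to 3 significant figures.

ΔM = M_X − M_Y = -15.1
L_X/L_Y = 10^(−0.4 ΔM) = 10^6.040 = 1.096×10^6

L_X/L_Y ≈ 1.10×10^6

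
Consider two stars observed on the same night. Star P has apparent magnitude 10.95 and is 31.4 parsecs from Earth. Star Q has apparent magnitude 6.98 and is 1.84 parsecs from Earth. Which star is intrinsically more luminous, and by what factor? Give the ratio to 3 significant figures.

Star P is more luminous, by a factor of 7.52.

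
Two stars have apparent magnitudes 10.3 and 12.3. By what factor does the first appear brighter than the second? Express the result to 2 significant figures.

Δm = 10.3 − (12.3) = -2.0
Flux ratio = 10^(−0.4 Δm) = 10^(−0.4 × -2.0) = 10^0.800 = 6.310

6.3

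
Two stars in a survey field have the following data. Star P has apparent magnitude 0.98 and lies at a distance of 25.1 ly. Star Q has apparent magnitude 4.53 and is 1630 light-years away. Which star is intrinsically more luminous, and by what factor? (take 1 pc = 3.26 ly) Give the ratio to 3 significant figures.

Star Q is more luminous, by a factor of 160.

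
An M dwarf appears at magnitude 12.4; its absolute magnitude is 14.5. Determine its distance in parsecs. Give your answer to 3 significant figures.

d ≈ 3.80 pc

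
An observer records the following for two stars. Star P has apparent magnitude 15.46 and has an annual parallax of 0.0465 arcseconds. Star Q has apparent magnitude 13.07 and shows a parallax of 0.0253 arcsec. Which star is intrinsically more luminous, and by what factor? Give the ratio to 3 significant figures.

Star Q is more luminous, by a factor of 30.5.

Star P: d = 1/p = 1/0.0465″ = 21.51 pc
Star P: M = m − 5 log₁₀ d + 5 = 15.46 − 5·1.3325 + 5 = 13.797
Star Q: d = 1/p = 1/0.0253″ = 39.53 pc
Star Q: M = m − 5 log₁₀ d + 5 = 13.07 − 5·1.5969 + 5 = 10.086
ΔM = M_P − M_Q = 13.797 − (10.086) = 3.712; smaller M is more luminous → Star Q.
L ratio = 10^(0.4 |ΔM|) = 10^1.485 = 30.53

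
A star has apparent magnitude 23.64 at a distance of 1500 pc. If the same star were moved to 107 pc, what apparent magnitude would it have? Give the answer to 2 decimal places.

m ≈ 17.91

Flux ∝ 1/d², so Δm = 5 log₁₀(d₂/d₁) = 5 log₁₀(107/1500) = -5.734
m₂ = m₁ + Δm = 23.64 + (-5.734) = 17.906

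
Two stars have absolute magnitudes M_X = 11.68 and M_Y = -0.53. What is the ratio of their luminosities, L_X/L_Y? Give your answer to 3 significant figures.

ΔM = M_X − M_Y = 12.21
L_X/L_Y = 10^(−0.4 ΔM) = 10^-4.884 = 1.306×10^-5

L_X/L_Y ≈ 1.31×10^-5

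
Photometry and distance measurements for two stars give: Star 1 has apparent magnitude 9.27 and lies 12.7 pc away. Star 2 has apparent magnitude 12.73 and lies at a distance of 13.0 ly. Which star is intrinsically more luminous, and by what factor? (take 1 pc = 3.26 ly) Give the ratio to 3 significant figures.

Star 1: M = m − 5 log₁₀ d + 5 = 9.27 − 5·1.1038 + 5 = 8.751
Star 2: d = 13.0 ly / 3.26 = 3.988 pc
Star 2: M = m − 5 log₁₀ d + 5 = 12.73 − 5·0.6007 + 5 = 14.726
ΔM = M_1 − M_2 = 8.751 − (14.726) = -5.975; smaller M is more luminous → Star 1.
L ratio = 10^(0.4 |ΔM|) = 10^2.390 = 245.6

Star 1 is more luminous, by a factor of 246.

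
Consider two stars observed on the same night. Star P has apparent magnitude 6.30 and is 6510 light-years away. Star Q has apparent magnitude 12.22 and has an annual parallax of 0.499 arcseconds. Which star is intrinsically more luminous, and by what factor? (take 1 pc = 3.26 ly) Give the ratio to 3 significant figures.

Star P is more luminous, by a factor of 2.32×10^8.

Star P: d = 6510 ly / 3.26 = 1997 pc
Star P: M = m − 5 log₁₀ d + 5 = 6.30 − 5·3.3004 + 5 = -5.202
Star Q: d = 1/p = 1/0.499″ = 2.004 pc
Star Q: M = m − 5 log₁₀ d + 5 = 12.22 − 5·0.3019 + 5 = 15.711
ΔM = M_P − M_Q = -5.202 − (15.711) = -20.912; smaller M is more luminous → Star P.
L ratio = 10^(0.4 |ΔM|) = 10^8.365 = 2.317×10^8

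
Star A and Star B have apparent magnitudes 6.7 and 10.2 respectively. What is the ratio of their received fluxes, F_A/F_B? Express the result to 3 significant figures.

F_A/F_B ≈ 25.1

Magnitude difference = -3.5
Flux ratio = 10^(−0.4 Δm) = 10^(−0.4 × -3.5) = 10^1.400 = 25.12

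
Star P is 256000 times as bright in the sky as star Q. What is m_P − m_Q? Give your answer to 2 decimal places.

Pogson: Δm = −2.5 log₁₀(ratio) = −2.5 log₁₀(256000) = −2.5 × 5.4082 = -13.521
Star P is brighter, so it has the smaller magnitude: the difference is negative.

m_P − m_Q ≈ -13.52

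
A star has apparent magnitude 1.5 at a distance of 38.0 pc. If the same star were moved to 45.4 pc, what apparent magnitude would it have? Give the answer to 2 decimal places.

m ≈ 1.89

Flux ∝ 1/d², so Δm = 5 log₁₀(d₂/d₁) = 5 log₁₀(45.4/38.0) = 0.386
m₂ = m₁ + Δm = 1.5 + (0.386) = 1.886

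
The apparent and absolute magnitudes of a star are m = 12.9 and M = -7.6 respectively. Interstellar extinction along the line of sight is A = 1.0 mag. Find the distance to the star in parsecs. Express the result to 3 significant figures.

d ≈ 79400 pc

m − M = 5 log₁₀(d/10 pc) + A  ⇒  12.9 − (-7.6) − 1.0 = 5 log₁₀(d/10)
19.500 = 5 log₁₀(d/10)
log₁₀ d = (m − M − A)/5 + 1 = 4.9000
d = 10^4.9000 = 79430 pc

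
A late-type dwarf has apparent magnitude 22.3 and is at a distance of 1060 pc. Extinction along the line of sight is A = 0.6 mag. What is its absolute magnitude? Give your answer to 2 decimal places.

5 log₁₀(d/10 pc) = 5 log₁₀(1060) − 5 = 10.127
M = m − 5 log₁₀(d/10) − A = 22.3 − 10.127 − 0.6 = 11.573

M ≈ 11.57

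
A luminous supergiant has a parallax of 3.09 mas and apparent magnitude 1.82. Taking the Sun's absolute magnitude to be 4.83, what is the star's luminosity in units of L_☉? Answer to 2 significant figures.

L/L_☉ ≈ 17000

d = 1/p = 1000/3.09 mas = 323.6 pc
M = m − 5 log₁₀ d + 5 = 1.82 − 5·2.5100 + 5 = -5.730
M − M_☉ = -5.730 − 4.83 = -10.560
L/L_☉ = 10^(−0.4 × -10.560) = 16750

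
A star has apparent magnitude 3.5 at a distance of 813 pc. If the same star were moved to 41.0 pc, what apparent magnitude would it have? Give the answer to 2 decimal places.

Flux ∝ 1/d², so Δm = 5 log₁₀(d₂/d₁) = 5 log₁₀(41.0/813) = -6.487
m₂ = m₁ + Δm = 3.5 + (-6.487) = -2.987

m ≈ -2.99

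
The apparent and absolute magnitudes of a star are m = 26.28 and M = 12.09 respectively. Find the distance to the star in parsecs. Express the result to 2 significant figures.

μ = m − M = 14.190
m − M = 5 log₁₀ d − 5
log₁₀ d = (m − M)/5 + 1 = 3.8380
d = 10^3.8380 = 6887 pc

d ≈ 6900 pc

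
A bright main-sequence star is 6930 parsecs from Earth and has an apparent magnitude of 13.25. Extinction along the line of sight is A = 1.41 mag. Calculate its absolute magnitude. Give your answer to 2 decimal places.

5 log₁₀(d/10 pc) = 5 log₁₀(6930) − 5 = 14.204
M = m − 5 log₁₀(d/10) − A = 13.25 − 14.204 − 1.41 = -2.364

M ≈ -2.36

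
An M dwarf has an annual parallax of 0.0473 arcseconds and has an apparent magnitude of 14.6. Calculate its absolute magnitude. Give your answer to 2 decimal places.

d = 1/p = 1/0.0473″ = 21.14 pc
5 log₁₀(d/10 pc) = 5 log₁₀(21.14) − 5 = 1.626
M = m − 5 log₁₀(d/10) = 14.6 − 1.626 = 12.974

M ≈ 12.97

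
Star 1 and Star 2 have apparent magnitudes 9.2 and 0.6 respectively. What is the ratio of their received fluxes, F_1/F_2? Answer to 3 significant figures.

Magnitude difference = 8.6
Flux ratio = 10^(−0.4 Δm) = 10^(−0.4 × 8.6) = 10^-3.440 = 3.631×10^-4

F_1/F_2 ≈ 3.63×10^-4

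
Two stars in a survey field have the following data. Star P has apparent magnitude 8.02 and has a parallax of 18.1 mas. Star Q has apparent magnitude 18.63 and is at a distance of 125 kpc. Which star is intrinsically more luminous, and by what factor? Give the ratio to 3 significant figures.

Star Q is more luminous, by a factor of 292.

Star P: p = 18.1 mas = 0.0181″ → d = 1/p = 55.25 pc
Star P: M = m − 5 log₁₀ d + 5 = 8.02 − 5·1.7423 + 5 = 4.308
Star Q: d = 125 kpc = 125000 pc
Star Q: M = m − 5 log₁₀ d + 5 = 18.63 − 5·5.0969 + 5 = -1.855
ΔM = M_P − M_Q = 4.308 − (-1.855) = 6.163; smaller M is more luminous → Star Q.
L ratio = 10^(0.4 |ΔM|) = 10^2.465 = 291.9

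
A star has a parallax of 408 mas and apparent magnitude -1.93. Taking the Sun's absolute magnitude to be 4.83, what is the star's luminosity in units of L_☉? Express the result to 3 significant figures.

d = 1/p = 1000/408 mas = 2.451 pc
M = m − 5 log₁₀ d + 5 = -1.93 − 5·0.3893 + 5 = 1.123
M − M_☉ = 1.123 − 4.83 = -3.707
L/L_☉ = 10^(−0.4 × -3.707) = 30.39

L/L_☉ ≈ 30.4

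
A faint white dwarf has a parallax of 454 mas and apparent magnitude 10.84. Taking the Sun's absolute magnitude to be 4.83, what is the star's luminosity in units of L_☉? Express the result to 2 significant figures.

d = 1/p = 1000/454 mas = 2.203 pc
M = m − 5 log₁₀ d + 5 = 10.84 − 5·0.3429 + 5 = 14.125
M − M_☉ = 14.125 − 4.83 = 9.295
L/L_☉ = 10^(−0.4 × 9.295) = 1.914×10^-4

L/L_☉ ≈ 1.9×10^-4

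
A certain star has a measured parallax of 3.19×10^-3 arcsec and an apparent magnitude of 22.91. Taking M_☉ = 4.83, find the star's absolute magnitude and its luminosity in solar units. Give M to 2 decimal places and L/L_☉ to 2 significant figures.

M ≈ 15.43; L/L_☉ ≈ 5.8×10^-5

d = 1/p = 1/3.19×10^-3″ = 313.5 pc
M = m − 5 log₁₀ d + 5 = 22.91 − 5·2.4962 + 5 = 15.429
M − M_☉ = 15.429 − 4.83 = 10.599
L/L_☉ = 10^(−0.4 × 10.599) = 5.760×10^-5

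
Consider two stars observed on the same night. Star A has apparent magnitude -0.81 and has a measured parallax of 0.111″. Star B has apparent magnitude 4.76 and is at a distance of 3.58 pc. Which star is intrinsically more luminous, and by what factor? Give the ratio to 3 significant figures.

Star A is more luminous, by a factor of 1070.

Star A: d = 1/p = 1/0.111″ = 9.009 pc
Star A: M = m − 5 log₁₀ d + 5 = -0.81 − 5·0.9547 + 5 = -0.583
Star B: M = m − 5 log₁₀ d + 5 = 4.76 − 5·0.5539 + 5 = 6.991
ΔM = M_A − M_B = -0.583 − (6.991) = -7.574; smaller M is more luminous → Star A.
L ratio = 10^(0.4 |ΔM|) = 10^3.030 = 1071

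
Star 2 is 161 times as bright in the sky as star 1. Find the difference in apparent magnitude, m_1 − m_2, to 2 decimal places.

Pogson: Δm = −2.5 log₁₀(ratio) = −2.5 log₁₀(161) = −2.5 × 2.2068 = -5.517
Star 2 is brighter so has the smaller magnitude: m_1 − m_2 is positive.

m_1 − m_2 ≈ 5.52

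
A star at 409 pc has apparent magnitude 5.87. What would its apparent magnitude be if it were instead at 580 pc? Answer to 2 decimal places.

Flux ∝ 1/d², so Δm = 5 log₁₀(d₂/d₁) = 5 log₁₀(580/409) = 0.759
m₂ = m₁ + Δm = 5.87 + (0.759) = 6.629

m ≈ 6.63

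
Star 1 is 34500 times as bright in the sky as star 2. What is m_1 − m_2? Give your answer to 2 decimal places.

m_1 − m_2 ≈ -11.34

Pogson: Δm = −2.5 log₁₀(ratio) = −2.5 log₁₀(34500) = −2.5 × 4.5378 = -11.345
Star 1 is brighter, so it has the smaller magnitude: the difference is negative.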